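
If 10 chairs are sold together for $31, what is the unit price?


Total cost: $31
Number of items: 10
Unit price: $31 / 10 = $3.10

$3.10


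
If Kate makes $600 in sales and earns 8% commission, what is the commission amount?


Convert rate to decimal:
8% = 0.08
Multiply by sales:
$600 x 0.08 = $48

$48


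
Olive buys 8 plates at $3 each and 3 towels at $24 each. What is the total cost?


Cost of plates:
8 x $3 = $24
Cost of towels:
3 x $24 = $72
Add both:
$24 + $72 = $96

$96


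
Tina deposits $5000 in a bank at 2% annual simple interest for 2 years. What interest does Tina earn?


Use the formula I = P x R x T / 100
P x R x T = 5000 x 2 x 2 = 20000
I = 20000 / 100 = $200

$200


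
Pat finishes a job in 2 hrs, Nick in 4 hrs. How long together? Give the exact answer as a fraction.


Pat's rate: 1/2 of the job per hour
Nick's rate: 1/4 of the job per hour
Combined rate: 1/2 + 1/4 = 3/4 per hour
Time = 1 / (3/4) = 4/3 hours (≈ 1.33 hours)

4/3 hours


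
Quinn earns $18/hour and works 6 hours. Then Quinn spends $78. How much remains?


Calculate earnings:
6 x $18 = $108
Subtract spending:
$108 - $78 = $30

$30


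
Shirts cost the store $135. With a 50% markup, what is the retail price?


Calculate the markup amount:
50% of $135 = $67.50
Add to cost:
$135 + $67.50 = $202.50

$202.50


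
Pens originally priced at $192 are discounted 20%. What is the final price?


Calculate the discount amount:
20% of $192 = $38.40
Subtract from original:
$192 - $38.40 = $153.60

$153.60


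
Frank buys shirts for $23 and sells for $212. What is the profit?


Selling price = $212
Cost price = $23
Profit = selling price - cost price:
Profit = $212 - $23 = $189

$189


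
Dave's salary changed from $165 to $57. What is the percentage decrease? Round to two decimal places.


Find the absolute change:
|57 - 165| = 108
Divide by original and multiply by 100:
108 / 165 x 100 = 65.4545...% ≈ 65.45%

65.45%


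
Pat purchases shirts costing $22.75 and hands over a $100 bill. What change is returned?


Start with the amount paid:
$100
Subtract the price:
$100 - $22.75 = $77.25

$77.25


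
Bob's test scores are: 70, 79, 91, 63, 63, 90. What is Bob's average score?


Add the scores:
70 + 79 + 91 + 63 + 63 + 90 = 456
Divide by the number of tests:
456 / 6 = 76

76


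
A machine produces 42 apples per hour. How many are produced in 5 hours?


Production rate: 42 apples per hour
Time: 5 hours
Total: 42 x 5 = 210 apples

210 apples


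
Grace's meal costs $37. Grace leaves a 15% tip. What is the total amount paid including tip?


Calculate the tip:
15% of $37 = $5.55
Add tip to meal cost:
$37 + $5.55 = $42.55

$42.55


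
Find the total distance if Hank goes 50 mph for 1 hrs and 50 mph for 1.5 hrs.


Leg 1 distance:
50 x 1 = 50 miles
Leg 2 distance:
50 x 1.5 = 75 miles
Total distance:
50 + 75 = 125 miles

125 miles


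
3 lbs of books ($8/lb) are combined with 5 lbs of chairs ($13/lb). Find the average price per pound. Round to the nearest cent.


Cost of books:
3 x $8 = $24
Cost of chairs:
5 x $13 = $65
Total cost: $24 + $65 = $89
Total weight: 8 lbs
Average: $89 / 8 = $11.125 ≈ $11.13/lb

$11.13/lb


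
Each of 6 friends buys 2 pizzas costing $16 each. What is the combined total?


Cost per person:
2 x $16 = $32
Group total:
6 x $32 = $192

$192


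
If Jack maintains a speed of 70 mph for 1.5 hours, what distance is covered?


Use the formula: distance = speed x time
Speed = 70 mph, Time = 1.5 hours
70 x 1.5 = 105 miles

105 miles


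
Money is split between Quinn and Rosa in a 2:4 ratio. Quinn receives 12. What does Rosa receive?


Find the multiplier:
12 / 2 = 6
Apply to Rosa's share:
4 x 6 = 24

24


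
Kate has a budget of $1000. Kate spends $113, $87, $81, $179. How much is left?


Add up expenses:
$113 + $87 + $81 + $179 = $460
Subtract from budget:
$1000 - $460 = $540

$540


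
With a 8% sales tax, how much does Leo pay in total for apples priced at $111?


Calculate the tax:
8% of $111 = $8.88
Add tax to price:
$111 + $8.88 = $119.88

$119.88


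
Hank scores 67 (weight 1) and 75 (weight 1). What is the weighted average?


Weighted sum:
1 x 67 + 1 x 75 = 142
Total weight:
1 + 1 = 2
Weighted average:
142 / 2 = 71

71


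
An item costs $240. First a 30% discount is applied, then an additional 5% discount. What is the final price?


First discount:
30% of $240 = $72
Price after first discount:
$240 - $72 = $168
Second discount:
5% of $168 = $8.40
Final price:
$168 - $8.40 = $159.60

$159.60


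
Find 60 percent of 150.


Convert percentage to decimal:
60% = 0.6
Multiply:
150 x 0.6 = 90

90


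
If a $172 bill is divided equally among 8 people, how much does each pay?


Total bill: $172
Number of people: 8
Each pays: $172 / 8 = $21.50

$21.50


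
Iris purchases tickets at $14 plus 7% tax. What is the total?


Calculate the tax:
7% of $14 = $0.98
Add tax to price:
$14 + $0.98 = $14.98

$14.98


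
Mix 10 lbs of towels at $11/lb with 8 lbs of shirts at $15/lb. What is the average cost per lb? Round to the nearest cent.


Cost of towels:
10 x $11 = $110
Cost of shirts:
8 x $15 = $120
Total cost: $110 + $120 = $230
Total weight: 18 lbs
Average: $230 / 18 = $12.7777... ≈ $12.78/lb

$12.78/lb


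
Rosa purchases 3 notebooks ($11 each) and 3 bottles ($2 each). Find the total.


Cost of notebooks:
3 x $11 = $33
Cost of bottles:
3 x $2 = $6
Add both:
$33 + $6 = $39

$39


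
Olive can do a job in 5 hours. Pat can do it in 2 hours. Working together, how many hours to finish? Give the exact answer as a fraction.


Olive's rate: 1/5 of the job per hour
Pat's rate: 1/2 of the job per hour
Combined rate: 1/5 + 1/2 = 7/10 per hour
Time = 1 / (7/10) = 10/7 hours (≈ 1.43 hours)

10/7 hours


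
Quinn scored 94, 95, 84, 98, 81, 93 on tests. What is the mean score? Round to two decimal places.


Add the scores:
94 + 95 + 84 + 98 + 81 + 93 = 545
Divide by the number of tests:
545 / 6 = 90.8333... ≈ 90.83

90.83


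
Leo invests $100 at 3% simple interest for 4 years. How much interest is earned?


Use the formula I = P x R x T / 100
P x R x T = 100 x 3 x 4 = 1200
I = 1200 / 100 = $12

$12


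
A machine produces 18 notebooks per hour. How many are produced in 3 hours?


Production rate: 18 notebooks per hour
Time: 3 hours
Total: 18 x 3 = 54 notebooks

54 notebooks


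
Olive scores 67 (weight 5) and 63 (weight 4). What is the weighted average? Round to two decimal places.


Weighted sum:
5 x 67 + 4 x 63 = 587
Total weight:
5 + 4 = 9
Weighted average:
587 / 9 = 65.2222... ≈ 65.22

65.22


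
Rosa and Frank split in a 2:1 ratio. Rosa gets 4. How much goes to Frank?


Find the multiplier:
4 / 2 = 2
Apply to Frank's share:
1 x 2 = 2

2


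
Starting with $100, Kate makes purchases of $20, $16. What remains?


Add up expenses:
$20 + $16 = $36
Subtract from budget:
$100 - $36 = $64

$64


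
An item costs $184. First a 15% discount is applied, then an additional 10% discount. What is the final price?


First discount:
15% of $184 = $27.60
Price after first discount:
$184 - $27.60 = $156.40
Second discount:
10% of $156.40 = $15.64
Final price:
$156.40 - $15.64 = $140.76

$140.76


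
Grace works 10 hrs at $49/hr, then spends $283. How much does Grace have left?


Calculate earnings:
10 x $49 = $490
Subtract spending:
$490 - $283 = $207

$207


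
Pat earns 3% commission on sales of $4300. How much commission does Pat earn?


Convert rate to decimal:
3% = 0.03
Multiply by sales:
$4300 x 0.03 = $129

$129


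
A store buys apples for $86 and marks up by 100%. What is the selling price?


Calculate the markup amount:
100% of $86 = $86
Add to cost:
$86 + $86 = $172

$172


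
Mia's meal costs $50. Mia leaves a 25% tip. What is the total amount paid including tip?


Calculate the tip:
25% of $50 = $12.50
Add tip to meal cost:
$50 + $12.50 = $62.50

$62.50


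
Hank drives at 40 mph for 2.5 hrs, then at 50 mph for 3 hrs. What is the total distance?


Leg 1 distance:
40 x 2.5 = 100 miles
Leg 2 distance:
50 x 3 = 150 miles
Total distance:
100 + 150 = 250 miles

250 miles


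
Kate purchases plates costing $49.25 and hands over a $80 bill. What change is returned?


Start with the amount paid:
$80
Subtract the price:
$80 - $49.25 = $30.75

$30.75


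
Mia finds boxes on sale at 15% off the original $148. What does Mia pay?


Calculate the discount amount:
15% of $148 = $22.20
Subtract from original:
$148 - $22.20 = $125.80

$125.80


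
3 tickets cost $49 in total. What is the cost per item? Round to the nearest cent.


Total cost: $49
Number of items: 3
Unit price: $49 / 3 = $16.3333... ≈ $16.33

$16.33


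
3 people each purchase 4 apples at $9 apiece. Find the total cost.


Cost per person:
4 x $9 = $36
Group total:
3 x $36 = $108

$108


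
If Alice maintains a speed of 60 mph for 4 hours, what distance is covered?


Use the formula: distance = speed x time
Speed = 60 mph, Time = 4 hours
60 x 4 = 240 miles

240 miles


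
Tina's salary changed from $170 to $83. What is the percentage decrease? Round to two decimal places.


Find the absolute change:
|83 - 170| = 87
Divide by original and multiply by 100:
87 / 170 x 100 = 51.1764...% ≈ 51.18%

51.18%


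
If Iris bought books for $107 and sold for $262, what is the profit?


Selling price = $262
Cost price = $107
Profit = selling price - cost price:
Profit = $262 - $107 = $155

$155


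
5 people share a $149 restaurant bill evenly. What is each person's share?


Total bill: $149
Number of people: 5
Each pays: $149 / 5 = $29.80

$29.80


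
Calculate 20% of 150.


Convert percentage to decimal:
20% = 0.2
Multiply:
150 x 0.2 = 30

30


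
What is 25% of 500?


Convert percentage to decimal:
25% = 0.25
Multiply:
500 x 0.25 = 125

125


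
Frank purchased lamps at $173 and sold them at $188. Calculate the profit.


Selling price = $188
Cost price = $173
Profit = selling price - cost price:
Profit = $188 - $173 = $15

$15


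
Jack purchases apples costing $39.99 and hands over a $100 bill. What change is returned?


Start with the amount paid:
$100
Subtract the price:
$100 - $39.99 = $60.01

$60.01


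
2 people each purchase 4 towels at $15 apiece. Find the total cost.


Cost per person:
4 x $15 = $60
Group total:
2 x $60 = $120

$120


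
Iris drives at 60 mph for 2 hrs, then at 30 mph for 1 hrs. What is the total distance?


Leg 1 distance:
60 x 2 = 120 miles
Leg 2 distance:
30 x 1 = 30 miles
Total distance:
120 + 30 = 150 miles

150 miles


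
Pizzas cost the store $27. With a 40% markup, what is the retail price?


Calculate the markup amount:
40% of $27 = $10.80
Add to cost:
$27 + $10.80 = $37.80

$37.80


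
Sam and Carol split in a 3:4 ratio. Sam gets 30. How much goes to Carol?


Find the multiplier:
30 / 3 = 10
Apply to Carol's share:
4 x 10 = 40

40


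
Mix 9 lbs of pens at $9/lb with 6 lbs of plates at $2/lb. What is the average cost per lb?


Cost of pens:
9 x $9 = $81
Cost of plates:
6 x $2 = $12
Total cost: $81 + $12 = $93
Total weight: 15 lbs
Average: $93 / 15 = $6.20/lb

$6.20/lb


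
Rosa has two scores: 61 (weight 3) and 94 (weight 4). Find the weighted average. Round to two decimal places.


Weighted sum:
3 x 61 + 4 x 94 = 559
Total weight:
3 + 4 = 7
Weighted average:
559 / 7 = 79.8571... ≈ 79.86

79.86


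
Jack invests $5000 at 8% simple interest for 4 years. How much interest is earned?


Use the formula I = P x R x T / 100
P x R x T = 5000 x 8 x 4 = 160000
I = 160000 / 100 = $1600

$1600


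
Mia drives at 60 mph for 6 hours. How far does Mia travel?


Use the formula: distance = speed x time
Speed = 60 mph, Time = 6 hours
60 x 6 = 360 miles

360 miles


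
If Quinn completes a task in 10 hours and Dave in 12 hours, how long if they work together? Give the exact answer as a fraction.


Quinn's rate: 1/10 of the job per hour
Dave's rate: 1/12 of the job per hour
Combined rate: 1/10 + 1/12 = 11/60 per hour
Time = 1 / (11/60) = 60/11 hours (≈ 5.45 hours)

60/11 hours


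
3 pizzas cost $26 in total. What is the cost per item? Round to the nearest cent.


Total cost: $26
Number of items: 3
Unit price: $26 / 3 = $8.6666... ≈ $8.67

$8.67


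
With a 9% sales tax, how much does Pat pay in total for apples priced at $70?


Calculate the tax:
9% of $70 = $6.30
Add tax to price:
$70 + $6.30 = $76.30

$76.30


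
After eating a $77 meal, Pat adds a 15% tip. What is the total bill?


Calculate the tip:
15% of $77 = $11.55
Add tip to meal cost:
$77 + $11.55 = $88.55

$88.55


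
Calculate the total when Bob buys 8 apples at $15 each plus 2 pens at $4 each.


Cost of apples:
8 x $15 = $120
Cost of pens:
2 x $4 = $8
Add both:
$120 + $8 = $128

$128


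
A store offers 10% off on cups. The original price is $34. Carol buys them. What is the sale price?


Calculate the discount amount:
10% of $34 = $3.40
Subtract from original:
$34 - $3.40 = $30.60

$30.60


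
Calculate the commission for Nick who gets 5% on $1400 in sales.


Convert rate to decimal:
5% = 0.05
Multiply by sales:
$1400 x 0.05 = $70

$70


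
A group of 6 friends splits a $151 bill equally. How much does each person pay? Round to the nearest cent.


Total bill: $151
Number of people: 6
Each pays: $151 / 6 = $25.1666... ≈ $25.17

$25.17


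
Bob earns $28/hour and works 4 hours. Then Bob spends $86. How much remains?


Calculate earnings:
4 x $28 = $112
Subtract spending:
$112 - $86 = $26

$26


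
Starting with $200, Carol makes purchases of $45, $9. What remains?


Add up expenses:
$45 + $9 = $54
Subtract from budget:
$200 - $54 = $146

$146


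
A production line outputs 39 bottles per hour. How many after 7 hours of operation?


Production rate: 39 bottles per hour
Time: 7 hours
Total: 39 x 7 = 273 bottles

273 bottles


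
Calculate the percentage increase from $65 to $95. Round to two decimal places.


Find the absolute change:
|95 - 65| = 30
Divide by original and multiply by 100:
30 / 65 x 100 = 46.1538...% ≈ 46.15%

46.15%


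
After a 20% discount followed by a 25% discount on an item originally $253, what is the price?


First discount:
20% of $253 = $50.60
Price after first discount:
$253 - $50.60 = $202.40
Second discount:
25% of $202.40 = $50.60
Final price:
$202.40 - $50.60 = $151.80

$151.80


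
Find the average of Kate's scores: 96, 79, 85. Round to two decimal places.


Add the scores:
96 + 79 + 85 = 260
Divide by the number of tests:
260 / 3 = 86.6666... ≈ 86.67

86.67


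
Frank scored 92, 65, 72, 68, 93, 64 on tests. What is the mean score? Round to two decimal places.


Add the scores:
92 + 65 + 72 + 68 + 93 + 64 = 454
Divide by the number of tests:
454 / 6 = 75.6666... ≈ 75.67

75.67


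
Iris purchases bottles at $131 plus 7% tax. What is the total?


Calculate the tax:
7% of $131 = $9.17
Add tax to price:
$131 + $9.17 = $140.17

$140.17


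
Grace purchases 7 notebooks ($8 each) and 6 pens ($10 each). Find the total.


Cost of notebooks:
7 x $8 = $56
Cost of pens:
6 x $10 = $60
Add both:
$56 + $60 = $116

$116


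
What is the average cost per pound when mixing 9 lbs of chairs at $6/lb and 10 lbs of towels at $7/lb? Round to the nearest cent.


Cost of chairs:
9 x $6 = $54
Cost of towels:
10 x $7 = $70
Total cost: $54 + $70 = $124
Total weight: 19 lbs
Average: $124 / 19 = $6.5263... ≈ $6.53/lb

$6.53/lb


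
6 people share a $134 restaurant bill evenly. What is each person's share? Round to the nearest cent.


Total bill: $134
Number of people: 6
Each pays: $134 / 6 = $22.3333... ≈ $22.33

$22.33


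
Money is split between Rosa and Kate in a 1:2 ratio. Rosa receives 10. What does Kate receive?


Find the multiplier:
10 / 1 = 10
Apply to Kate's share:
2 x 10 = 20

20


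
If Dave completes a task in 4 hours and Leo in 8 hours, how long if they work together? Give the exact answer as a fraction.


Dave's rate: 1/4 of the job per hour
Leo's rate: 1/8 of the job per hour
Combined rate: 1/4 + 1/8 = 3/8 per hour
Time = 1 / (3/8) = 8/3 hours (≈ 2.67 hours)

8/3 hours


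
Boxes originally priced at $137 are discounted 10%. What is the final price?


Calculate the discount amount:
10% of $137 = $13.70
Subtract from original:
$137 - $13.70 = $123.30

$123.30


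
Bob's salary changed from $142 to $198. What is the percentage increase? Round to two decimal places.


Find the absolute change:
|198 - 142| = 56
Divide by original and multiply by 100:
56 / 142 x 100 = 39.4366...% ≈ 39.44%

39.44%


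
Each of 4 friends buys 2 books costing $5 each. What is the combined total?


Cost per person:
2 x $5 = $10
Group total:
4 x $10 = $40

$40


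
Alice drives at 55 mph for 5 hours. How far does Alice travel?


Use the formula: distance = speed x time
Speed = 55 mph, Time = 5 hours
55 x 5 = 275 miles

275 miles


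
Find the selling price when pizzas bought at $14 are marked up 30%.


Calculate the markup amount:
30% of $14 = $4.20
Add to cost:
$14 + $4.20 = $18.20

$18.20


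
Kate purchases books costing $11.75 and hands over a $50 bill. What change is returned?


Start with the amount paid:
$50
Subtract the price:
$50 - $11.75 = $38.25

$38.25


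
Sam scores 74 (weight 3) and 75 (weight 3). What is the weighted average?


Weighted sum:
3 x 74 + 3 x 75 = 447
Total weight:
3 + 3 = 6
Weighted average:
447 / 6 = 74.5

74.5


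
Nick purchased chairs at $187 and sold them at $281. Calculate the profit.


Selling price = $281
Cost price = $187
Profit = selling price - cost price:
Profit = $281 - $187 = $94

$94


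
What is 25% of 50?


Convert percentage to decimal:
25% = 0.25
Multiply:
50 x 0.25 = 12.5

12.5


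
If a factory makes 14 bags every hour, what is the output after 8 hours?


Production rate: 14 bags per hour
Time: 8 hours
Total: 14 x 8 = 112 bags

112 bags


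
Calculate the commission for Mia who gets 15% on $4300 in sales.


Convert rate to decimal:
15% = 0.15
Multiply by sales:
$4300 x 0.15 = $645

$645


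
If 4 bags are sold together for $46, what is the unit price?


Total cost: $46
Number of items: 4
Unit price: $46 / 4 = $11.50

$11.50


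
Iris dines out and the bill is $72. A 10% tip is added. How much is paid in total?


Calculate the tip:
10% of $72 = $7.20
Add tip to meal cost:
$72 + $7.20 = $79.20

$79.20


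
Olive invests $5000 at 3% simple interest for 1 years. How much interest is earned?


Use the formula I = P x R x T / 100
P x R x T = 5000 x 3 x 1 = 15000
I = 15000 / 100 = $150

$150


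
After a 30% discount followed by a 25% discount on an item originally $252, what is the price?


First discount:
30% of $252 = $75.60
Price after first discount:
$252 - $75.60 = $176.40
Second discount:
25% of $176.40 = $44.10
Final price:
$176.40 - $44.10 = $132.30

$132.30


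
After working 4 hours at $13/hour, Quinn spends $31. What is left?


Calculate earnings:
4 x $13 = $52
Subtract spending:
$52 - $31 = $21

$21


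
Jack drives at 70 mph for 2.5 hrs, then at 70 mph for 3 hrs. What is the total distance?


Leg 1 distance:
70 x 2.5 = 175 miles
Leg 2 distance:
70 x 3 = 210 miles
Total distance:
175 + 210 = 385 miles

385 miles


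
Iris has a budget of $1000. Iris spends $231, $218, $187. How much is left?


Add up expenses:
$231 + $218 + $187 = $636
Subtract from budget:
$1000 - $636 = $364

$364


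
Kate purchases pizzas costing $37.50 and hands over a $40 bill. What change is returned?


Start with the amount paid:
$40
Subtract the price:
$40 - $37.50 = $2.50

$2.50


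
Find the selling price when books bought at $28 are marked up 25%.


Calculate the markup amount:
25% of $28 = $7
Add to cost:
$28 + $7 = $35

$35


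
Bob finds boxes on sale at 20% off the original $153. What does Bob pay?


Calculate the discount amount:
20% of $153 = $30.60
Subtract from original:
$153 - $30.60 = $122.40

$122.40


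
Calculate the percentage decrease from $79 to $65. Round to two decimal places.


Find the absolute change:
|65 - 79| = 14
Divide by original and multiply by 100:
14 / 79 x 100 = 17.7215...% ≈ 17.72%

17.72%


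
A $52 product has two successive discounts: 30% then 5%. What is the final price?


First discount:
30% of $52 = $15.60
Price after first discount:
$52 - $15.60 = $36.40
Second discount:
5% of $36.40 = $1.82
Final price:
$36.40 - $1.82 = $34.58

$34.58


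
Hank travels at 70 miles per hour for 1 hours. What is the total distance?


Use the formula: distance = speed x time
Speed = 70 mph, Time = 1 hours
70 x 1 = 70 miles

70 miles


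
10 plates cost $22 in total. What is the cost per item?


Total cost: $22
Number of items: 10
Unit price: $22 / 10 = $2.20

$2.20


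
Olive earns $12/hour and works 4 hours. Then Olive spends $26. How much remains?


Calculate earnings:
4 x $12 = $48
Subtract spending:
$48 - $26 = $22

$22


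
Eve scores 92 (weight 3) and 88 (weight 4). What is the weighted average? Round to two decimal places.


Weighted sum:
3 x 92 + 4 x 88 = 628
Total weight:
3 + 4 = 7
Weighted average:
628 / 7 = 89.7142... ≈ 89.71

89.71


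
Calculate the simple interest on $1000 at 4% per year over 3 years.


Use the formula I = P x R x T / 100
P x R x T = 1000 x 4 x 3 = 12000
I = 12000 / 100 = $120

$120


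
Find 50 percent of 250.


Convert percentage to decimal:
50% = 0.5
Multiply:
250 x 0.5 = 125

125


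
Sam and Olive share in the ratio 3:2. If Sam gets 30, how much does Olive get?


Find the multiplier:
30 / 3 = 10
Apply to Olive's share:
2 x 10 = 20

20


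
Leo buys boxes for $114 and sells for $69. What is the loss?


Selling price = $69
Cost price = $114
Loss = cost price - selling price:
Loss = $114 - $69 = $45

$45


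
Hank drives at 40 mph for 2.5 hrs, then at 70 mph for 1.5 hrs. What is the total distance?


Leg 1 distance:
40 x 2.5 = 100 miles
Leg 2 distance:
70 x 1.5 = 105 miles
Total distance:
100 + 105 = 205 miles

205 miles


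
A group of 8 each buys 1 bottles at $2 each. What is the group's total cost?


Cost per person:
1 x $2 = $2
Group total:
8 x $2 = $16

$16


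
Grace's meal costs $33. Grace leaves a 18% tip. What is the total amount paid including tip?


Calculate the tip:
18% of $33 = $5.94
Add tip to meal cost:
$33 + $5.94 = $38.94

$38.94


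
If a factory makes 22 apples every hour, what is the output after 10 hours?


Production rate: 22 apples per hour
Time: 10 hours
Total: 22 x 10 = 220 apples

220 apples


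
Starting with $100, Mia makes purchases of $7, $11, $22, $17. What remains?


Add up expenses:
$7 + $11 + $22 + $17 = $57
Subtract from budget:
$100 - $57 = $43

$43


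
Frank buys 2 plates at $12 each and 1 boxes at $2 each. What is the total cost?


Cost of plates:
2 x $12 = $24
Cost of boxes:
1 x $2 = $2
Add both:
$24 + $2 = $26

$26


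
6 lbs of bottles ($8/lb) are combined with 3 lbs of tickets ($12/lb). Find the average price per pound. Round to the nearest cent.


Cost of bottles:
6 x $8 = $48
Cost of tickets:
3 x $12 = $36
Total cost: $48 + $36 = $84
Total weight: 9 lbs
Average: $84 / 9 = $9.3333... ≈ $9.33/lb

$9.33/lb


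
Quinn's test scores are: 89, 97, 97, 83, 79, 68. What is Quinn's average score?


Add the scores:
89 + 97 + 97 + 83 + 79 + 68 = 513
Divide by the number of tests:
513 / 6 = 85.5

85.5


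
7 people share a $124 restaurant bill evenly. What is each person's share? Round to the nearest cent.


Total bill: $124
Number of people: 7
Each pays: $124 / 7 = $17.7142... ≈ $17.71

$17.71


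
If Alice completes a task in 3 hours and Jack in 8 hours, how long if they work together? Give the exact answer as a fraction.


Alice's rate: 1/3 of the job per hour
Jack's rate: 1/8 of the job per hour
Combined rate: 1/3 + 1/8 = 11/24 per hour
Time = 1 / (11/24) = 24/11 hours (≈ 2.18 hours)

24/11 hours


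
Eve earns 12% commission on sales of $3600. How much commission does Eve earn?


Convert rate to decimal:
12% = 0.12
Multiply by sales:
$3600 x 0.12 = $432

$432


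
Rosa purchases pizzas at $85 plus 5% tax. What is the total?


Calculate the tax:
5% of $85 = $4.25
Add tax to price:
$85 + $4.25 = $89.25

$89.25


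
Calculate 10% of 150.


Convert percentage to decimal:
10% = 0.1
Multiply:
150 x 0.1 = 15

15


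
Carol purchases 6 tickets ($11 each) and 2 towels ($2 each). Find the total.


Cost of tickets:
6 x $11 = $66
Cost of towels:
2 x $2 = $4
Add both:
$66 + $4 = $70

$70


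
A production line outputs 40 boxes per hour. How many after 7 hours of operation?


Production rate: 40 boxes per hour
Time: 7 hours
Total: 40 x 7 = 280 boxes

280 boxes


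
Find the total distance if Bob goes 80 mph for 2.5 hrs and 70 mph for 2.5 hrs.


Leg 1 distance:
80 x 2.5 = 200 miles
Leg 2 distance:
70 x 2.5 = 175 miles
Total distance:
200 + 175 = 375 miles

375 miles


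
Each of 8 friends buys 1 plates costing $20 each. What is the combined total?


Cost per person:
1 x $20 = $20
Group total:
8 x $20 = $160

$160


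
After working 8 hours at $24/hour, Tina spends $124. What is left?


Calculate earnings:
8 x $24 = $192
Subtract spending:
$192 - $124 = $68

$68


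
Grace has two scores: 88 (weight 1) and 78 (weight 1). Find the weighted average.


Weighted sum:
1 x 88 + 1 x 78 = 166
Total weight:
1 + 1 = 2
Weighted average:
166 / 2 = 83

83


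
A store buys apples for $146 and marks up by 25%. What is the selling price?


Calculate the markup amount:
25% of $146 = $36.50
Add to cost:
$146 + $36.50 = $182.50

$182.50


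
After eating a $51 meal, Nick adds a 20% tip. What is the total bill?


Calculate the tip:
20% of $51 = $10.20
Add tip to meal cost:
$51 + $10.20 = $61.20

$61.20


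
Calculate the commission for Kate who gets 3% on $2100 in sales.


Convert rate to decimal:
3% = 0.03
Multiply by sales:
$2100 x 0.03 = $63

$63


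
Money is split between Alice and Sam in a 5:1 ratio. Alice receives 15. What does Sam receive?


Find the multiplier:
15 / 5 = 3
Apply to Sam's share:
1 x 3 = 3

3


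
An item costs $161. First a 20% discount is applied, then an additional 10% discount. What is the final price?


First discount:
20% of $161 = $32.20
Price after first discount:
$161 - $32.20 = $128.80
Second discount:
10% of $128.80 = $12.88
Final price:
$128.80 - $12.88 = $115.92

$115.92


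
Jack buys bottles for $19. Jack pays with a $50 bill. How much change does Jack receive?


Start with the amount paid:
$50
Subtract the price:
$50 - $19 = $31

$31


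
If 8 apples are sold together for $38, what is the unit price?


Total cost: $38
Number of items: 8
Unit price: $38 / 8 = $4.75

$4.75


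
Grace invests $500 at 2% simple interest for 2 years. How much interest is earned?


Use the formula I = P x R x T / 100
P x R x T = 500 x 2 x 2 = 2000
I = 2000 / 100 = $20

$20


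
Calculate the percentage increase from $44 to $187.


Find the absolute change:
|187 - 44| = 143
Divide by original and multiply by 100:
143 / 44 x 100 = 325%

325%


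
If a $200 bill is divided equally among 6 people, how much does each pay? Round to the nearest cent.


Total bill: $200
Number of people: 6
Each pays: $200 / 6 = $33.3333... ≈ $33.33

$33.33


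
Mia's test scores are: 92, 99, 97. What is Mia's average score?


Add the scores:
92 + 99 + 97 = 288
Divide by the number of tests:
288 / 3 = 96

96


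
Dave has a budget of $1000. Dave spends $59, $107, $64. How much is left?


Add up expenses:
$59 + $107 + $64 = $230
Subtract from budget:
$1000 - $230 = $770

$770


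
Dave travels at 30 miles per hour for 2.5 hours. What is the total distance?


Use the formula: distance = speed x time
Speed = 30 mph, Time = 2.5 hours
30 x 2.5 = 75 miles

75 miles


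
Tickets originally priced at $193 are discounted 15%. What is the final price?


Calculate the discount amount:
15% of $193 = $28.95
Subtract from original:
$193 - $28.95 = $164.05

$164.05


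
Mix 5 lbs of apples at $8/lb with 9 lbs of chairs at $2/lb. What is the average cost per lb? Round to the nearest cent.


Cost of apples:
5 x $8 = $40
Cost of chairs:
9 x $2 = $18
Total cost: $40 + $18 = $58
Total weight: 14 lbs
Average: $58 / 14 = $4.1428... ≈ $4.14/lb

$4.14/lb


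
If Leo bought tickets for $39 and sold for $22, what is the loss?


Selling price = $22
Cost price = $39
Loss = cost price - selling price:
Loss = $39 - $22 = $17

$17


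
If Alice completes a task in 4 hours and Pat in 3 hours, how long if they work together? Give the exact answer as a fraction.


Alice's rate: 1/4 of the job per hour
Pat's rate: 1/3 of the job per hour
Combined rate: 1/4 + 1/3 = 7/12 per hour
Time = 1 / (7/12) = 12/7 hours (≈ 1.71 hours)

12/7 hours


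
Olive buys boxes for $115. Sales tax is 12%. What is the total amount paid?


Calculate the tax:
12% of $115 = $13.80
Add tax to price:
$115 + $13.80 = $128.80

$128.80


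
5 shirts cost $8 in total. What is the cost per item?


Total cost: $8
Number of items: 5
Unit price: $8 / 5 = $1.60

$1.60


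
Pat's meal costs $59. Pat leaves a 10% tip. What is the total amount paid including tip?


Calculate the tip:
10% of $59 = $5.90
Add tip to meal cost:
$59 + $5.90 = $64.90

$64.90


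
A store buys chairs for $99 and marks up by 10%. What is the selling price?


Calculate the markup amount:
10% of $99 = $9.90
Add to cost:
$99 + $9.90 = $108.90

$108.90


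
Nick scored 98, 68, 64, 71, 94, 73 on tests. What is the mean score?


Add the scores:
98 + 68 + 64 + 71 + 94 + 73 = 468
Divide by the number of tests:
468 / 6 = 78

78


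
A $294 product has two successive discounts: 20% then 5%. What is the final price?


First discount:
20% of $294 = $58.80
Price after first discount:
$294 - $58.80 = $235.20
Second discount:
5% of $235.20 = $11.76
Final price:
$235.20 - $11.76 = $223.44

$223.44


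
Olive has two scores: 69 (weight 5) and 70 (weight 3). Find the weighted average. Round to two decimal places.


Weighted sum:
5 x 69 + 3 x 70 = 555
Total weight:
5 + 3 = 8
Weighted average:
555 / 8 = 69.375 ≈ 69.38

69.38


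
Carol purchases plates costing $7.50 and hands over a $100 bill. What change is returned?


Start with the amount paid:
$100
Subtract the price:
$100 - $7.50 = $92.50

$92.50


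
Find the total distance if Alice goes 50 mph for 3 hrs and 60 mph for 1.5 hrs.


Leg 1 distance:
50 x 3 = 150 miles
Leg 2 distance:
60 x 1.5 = 90 miles
Total distance:
150 + 90 = 240 miles

240 miles


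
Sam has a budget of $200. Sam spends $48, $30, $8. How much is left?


Add up expenses:
$48 + $30 + $8 = $86
Subtract from budget:
$200 - $86 = $114

$114


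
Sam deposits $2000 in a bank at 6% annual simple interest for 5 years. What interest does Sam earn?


Use the formula I = P x R x T / 100
P x R x T = 2000 x 6 x 5 = 60000
I = 60000 / 100 = $600

$600


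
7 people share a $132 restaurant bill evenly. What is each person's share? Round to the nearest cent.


Total bill: $132
Number of people: 7
Each pays: $132 / 7 = $18.8571... ≈ $18.86

$18.86


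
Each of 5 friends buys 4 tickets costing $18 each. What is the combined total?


Cost per person:
4 x $18 = $72
Group total:
5 x $72 = $360

$360


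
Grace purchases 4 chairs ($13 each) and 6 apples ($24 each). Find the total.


Cost of chairs:
4 x $13 = $52
Cost of apples:
6 x $24 = $144
Add both:
$52 + $144 = $196

$196


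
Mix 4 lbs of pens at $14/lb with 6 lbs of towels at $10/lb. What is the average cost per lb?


Cost of pens:
4 x $14 = $56
Cost of towels:
6 x $10 = $60
Total cost: $56 + $60 = $116
Total weight: 10 lbs
Average: $116 / 10 = $11.60/lb

$11.60/lb


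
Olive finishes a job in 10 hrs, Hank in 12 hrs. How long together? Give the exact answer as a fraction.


Olive's rate: 1/10 of the job per hour
Hank's rate: 1/12 of the job per hour
Combined rate: 1/10 + 1/12 = 11/60 per hour
Time = 1 / (11/60) = 60/11 hours (≈ 5.45 hours)

60/11 hours


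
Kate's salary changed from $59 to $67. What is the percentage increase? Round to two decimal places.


Find the absolute change:
|67 - 59| = 8
Divide by original and multiply by 100:
8 / 59 x 100 = 13.5593...% ≈ 13.56%

13.56%


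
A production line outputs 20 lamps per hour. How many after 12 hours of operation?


Production rate: 20 lamps per hour
Time: 12 hours
Total: 20 x 12 = 240 lamps

240 lamps


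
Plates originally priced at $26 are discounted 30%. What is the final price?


Calculate the discount amount:
30% of $26 = $7.80
Subtract from original:
$26 - $7.80 = $18.20

$18.20


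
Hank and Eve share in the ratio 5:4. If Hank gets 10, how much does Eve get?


Find the multiplier:
10 / 5 = 2
Apply to Eve's share:
4 x 2 = 8

8


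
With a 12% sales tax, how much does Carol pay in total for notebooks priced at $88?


Calculate the tax:
12% of $88 = $10.56
Add tax to price:
$88 + $10.56 = $98.56

$98.56


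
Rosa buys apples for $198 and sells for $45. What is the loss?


Selling price = $45
Cost price = $198
Loss = cost price - selling price:
Loss = $198 - $45 = $153

$153


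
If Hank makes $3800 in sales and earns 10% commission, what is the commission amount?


Convert rate to decimal:
10% = 0.1
Multiply by sales:
$3800 x 0.1 = $380

$380


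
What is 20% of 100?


Convert percentage to decimal:
20% = 0.2
Multiply:
100 x 0.2 = 20

20


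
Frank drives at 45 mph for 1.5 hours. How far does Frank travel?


Use the formula: distance = speed x time
Speed = 45 mph, Time = 1.5 hours
45 x 1.5 = 67.5 miles

67.5 miles


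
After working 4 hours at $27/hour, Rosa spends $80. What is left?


Calculate earnings:
4 x $27 = $108
Subtract spending:
$108 - $80 = $28

$28


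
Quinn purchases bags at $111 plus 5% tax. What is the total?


Calculate the tax:
5% of $111 = $5.55
Add tax to price:
$111 + $5.55 = $116.55

$116.55


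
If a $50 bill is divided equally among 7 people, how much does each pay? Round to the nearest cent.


Total bill: $50
Number of people: 7
Each pays: $50 / 7 = $7.1428... ≈ $7.14

$7.14


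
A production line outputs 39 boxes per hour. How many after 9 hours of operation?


Production rate: 39 boxes per hour
Time: 9 hours
Total: 39 x 9 = 351 boxes

351 boxes


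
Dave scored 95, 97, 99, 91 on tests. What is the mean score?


Add the scores:
95 + 97 + 99 + 91 = 382
Divide by the number of tests:
382 / 4 = 95.5

95.5


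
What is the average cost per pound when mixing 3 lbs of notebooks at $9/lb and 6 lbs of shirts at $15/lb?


Cost of notebooks:
3 x $9 = $27
Cost of shirts:
6 x $15 = $90
Total cost: $27 + $90 = $117
Total weight: 9 lbs
Average: $117 / 9 = $13/lb

$13/lb


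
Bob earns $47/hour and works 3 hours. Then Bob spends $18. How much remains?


Calculate earnings:
3 x $47 = $141
Subtract spending:
$141 - $18 = $123

$123


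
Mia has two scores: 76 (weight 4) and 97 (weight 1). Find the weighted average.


Weighted sum:
4 x 76 + 1 x 97 = 401
Total weight:
4 + 1 = 5
Weighted average:
401 / 5 = 80.2

80.2


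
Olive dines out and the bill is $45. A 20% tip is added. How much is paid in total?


Calculate the tip:
20% of $45 = $9
Add tip to meal cost:
$45 + $9 = $54

$54


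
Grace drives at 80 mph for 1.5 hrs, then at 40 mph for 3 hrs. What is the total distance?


Leg 1 distance:
80 x 1.5 = 120 miles
Leg 2 distance:
40 x 3 = 120 miles
Total distance:
120 + 120 = 240 miles

240 miles


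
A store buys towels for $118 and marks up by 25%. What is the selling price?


Calculate the markup amount:
25% of $118 = $29.50
Add to cost:
$118 + $29.50 = $147.50

$147.50


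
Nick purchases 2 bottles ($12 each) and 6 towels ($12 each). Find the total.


Cost of bottles:
2 x $12 = $24
Cost of towels:
6 x $12 = $72
Add both:
$24 + $72 = $96

$96


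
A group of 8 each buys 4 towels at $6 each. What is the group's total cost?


Cost per person:
4 x $6 = $24
Group total:
8 x $24 = $192

$192


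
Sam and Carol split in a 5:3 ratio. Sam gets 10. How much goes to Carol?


Find the multiplier:
10 / 5 = 2
Apply to Carol's share:
3 x 2 = 6

6


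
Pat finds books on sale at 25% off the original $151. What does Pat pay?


Calculate the discount amount:
25% of $151 = $37.75
Subtract from original:
$151 - $37.75 = $113.25

$113.25


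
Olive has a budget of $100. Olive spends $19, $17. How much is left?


Add up expenses:
$19 + $17 = $36
Subtract from budget:
$100 - $36 = $64

$64


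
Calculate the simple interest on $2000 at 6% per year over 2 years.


Use the formula I = P x R x T / 100
P x R x T = 2000 x 6 x 2 = 24000
I = 24000 / 100 = $240

$240


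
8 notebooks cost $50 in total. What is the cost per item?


Total cost: $50
Number of items: 8
Unit price: $50 / 8 = $6.25

$6.25


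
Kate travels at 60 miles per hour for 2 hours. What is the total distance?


Use the formula: distance = speed x time
Speed = 60 mph, Time = 2 hours
60 x 2 = 120 miles

120 miles


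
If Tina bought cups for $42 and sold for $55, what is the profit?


Selling price = $55
Cost price = $42
Profit = selling price - cost price:
Profit = $55 - $42 = $13

$13


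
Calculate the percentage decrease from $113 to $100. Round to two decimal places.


Find the absolute change:
|100 - 113| = 13
Divide by original and multiply by 100:
13 / 113 x 100 = 11.5044...% ≈ 11.5%

11.5%


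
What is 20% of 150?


Convert percentage to decimal:
20% = 0.2
Multiply:
150 x 0.2 = 30

30


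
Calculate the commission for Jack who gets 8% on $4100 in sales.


Convert rate to decimal:
8% = 0.08
Multiply by sales:
$4100 x 0.08 = $328

$328


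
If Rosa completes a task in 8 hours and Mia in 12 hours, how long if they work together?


Rosa's rate: 1/8 of the job per hour
Mia's rate: 1/12 of the job per hour
Combined rate: 1/8 + 1/12 = 5/24 per hour
Time = 1 / (5/24) = 24/5 = 4.8 hours

4.8 hours


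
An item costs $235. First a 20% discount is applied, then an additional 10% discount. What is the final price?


First discount:
20% of $235 = $47
Price after first discount:
$235 - $47 = $188
Second discount:
10% of $188 = $18.80
Final price:
$188 - $18.80 = $169.20

$169.20


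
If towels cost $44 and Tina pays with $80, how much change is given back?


Start with the amount paid:
$80
Subtract the price:
$80 - $44 = $36

$36


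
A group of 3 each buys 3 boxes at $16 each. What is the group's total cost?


Cost per person:
3 x $16 = $48
Group total:
3 x $48 = $144

$144


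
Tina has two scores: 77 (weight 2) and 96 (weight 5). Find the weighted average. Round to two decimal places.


Weighted sum:
2 x 77 + 5 x 96 = 634
Total weight:
2 + 5 = 7
Weighted average:
634 / 7 = 90.5714... ≈ 90.57

90.57


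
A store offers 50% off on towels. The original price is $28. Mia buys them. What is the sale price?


Calculate the discount amount:
50% of $28 = $14
Subtract from original:
$28 - $14 = $14

$14


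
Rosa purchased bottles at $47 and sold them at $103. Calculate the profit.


Selling price = $103
Cost price = $47
Profit = selling price - cost price:
Profit = $103 - $47 = $56

$56


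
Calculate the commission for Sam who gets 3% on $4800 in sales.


Convert rate to decimal:
3% = 0.03
Multiply by sales:
$4800 x 0.03 = $144

$144
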